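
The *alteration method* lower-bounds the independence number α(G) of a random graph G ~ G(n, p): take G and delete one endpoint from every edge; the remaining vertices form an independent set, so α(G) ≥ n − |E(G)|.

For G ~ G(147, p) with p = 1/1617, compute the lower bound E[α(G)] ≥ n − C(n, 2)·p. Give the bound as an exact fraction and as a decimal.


E[|E(G)|] = C(147, 2)·p = 10731 · (1/1617) = 73/11.
E[α(G)] ≥ n − E[|E(G)|] = 147 − 73/11 = 1544/11.
Numerically: ≈ 140.36364.
(This is only a lower bound; the true E[α(G)] may be larger.)

E[α(G)] ≥ 1544/11 ≈ 140.36364.


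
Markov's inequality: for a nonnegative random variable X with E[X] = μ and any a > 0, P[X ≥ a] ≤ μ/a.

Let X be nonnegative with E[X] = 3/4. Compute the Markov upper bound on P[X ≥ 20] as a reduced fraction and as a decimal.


μ = E[X] = 3/4, a = 20.
Markov: P[X ≥ 20] ≤ μ/a = (3/4)/20 = 3/80.
Numerically: ≈ 0.037500.
(Since a = 20 > μ = 0.750000, the bound 3/80 is < 1 and informative.)

P[X ≥ 20] ≤ 3/80 ≈ 0.037500.


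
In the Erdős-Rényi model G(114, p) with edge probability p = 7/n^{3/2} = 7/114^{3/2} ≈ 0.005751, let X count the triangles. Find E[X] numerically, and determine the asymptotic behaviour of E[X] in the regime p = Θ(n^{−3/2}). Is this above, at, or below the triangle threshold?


Number of potential triangles: C(114, 3) = 240464.
Each occurs with probability p³ ≈ (0.005751)³ ≈ 1.9020516e-07.
By linearity: E[X] = C(114, 3)·p³ ≈ 240464 · 1.9020516e-07 ≈ 0.04574.
Since α = 3/2 > 1, p = c/n^{3/2} = o(1/n) is below the triangle threshold p ~ 1/n. Asymptotically E[X] ~ (c³/6)·n^{3(1−α)} = (7³/6)·n^{-1.5} → 0, so by Markov's inequality G has no triangles w.h.p.

E[X] ≈ 0.04574; in regime p = Θ(1/n^{3/2}) E[X] tends to 0 (below the triangle threshold p ~ 1/n).


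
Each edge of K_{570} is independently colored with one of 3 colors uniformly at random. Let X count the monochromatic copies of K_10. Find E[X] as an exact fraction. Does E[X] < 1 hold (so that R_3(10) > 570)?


E[X] = C(570, 10) · 3^{1 − 45} = 921524823451961408691 · 3^{−44} = 921524823451961408691/984770902183611232881.
As a reduced fraction: E[X] = 34130549016739311433/36472996377170786403 ≈ 0.935776.
Is E[X] < 1? YES.
Since E[X] < 1, there exists a 3-coloring of K_{570} with no monochromatic K_10; hence R_3(10) > 570.

E[X] = 34130549016739311433/36472996377170786403 ≈ 0.935776; E[X] < 1, so R_3(10) > 570.


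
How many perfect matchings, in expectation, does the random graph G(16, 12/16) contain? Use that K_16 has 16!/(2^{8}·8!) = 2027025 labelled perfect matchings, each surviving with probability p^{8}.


K_16 has 16!/(2^{8}·8!) = 2027025 labelled perfect matchings.
For each such perfect matching H, let X_H = 1 if all 8 edges of H are present in G. Then P[X_H = 1] = p^{8} = (3/4)^{8} = 6561/65536.
Summing the indicators: E[X] = Σ_H E[X_H] = 2027025 · p^{8} = 2027025 · 6561/65536 = 13299311025/65536.
Numerically: E[X] ≈ 202931.

E[X] = 2027025 · (3/4)^{8} = 13299311025/65536 ≈ 202931.


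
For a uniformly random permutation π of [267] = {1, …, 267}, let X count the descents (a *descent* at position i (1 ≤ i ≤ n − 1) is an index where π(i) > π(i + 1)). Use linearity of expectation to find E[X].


Write X = Σ X_I over i = 1, …, 266, with X_I the indicator of one descent.
There are 266 indicators.
For each fixed i, the pair (π(i), π(i+1)) is a uniformly random ordered pair of distinct values from {1, …, 267}; by symmetry P[π(i) > π(i+1)] = 1/2.
By linearity: E[X] = 266 · (1/2) = (267 − 1) · (1/2) = 133 ≈ 133.00000.

E[X] = 133 = 133.00000.


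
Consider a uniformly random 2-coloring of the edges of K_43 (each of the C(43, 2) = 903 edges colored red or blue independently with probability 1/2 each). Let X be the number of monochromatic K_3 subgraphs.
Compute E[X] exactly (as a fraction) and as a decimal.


Let X = Σ_S X_S over the C(43, 3) = 12341 subsets S of size 3, where X_S = 1 if the K_3 on S is monochromatic.
For a fixed S, the K_3 on S has C(3, 2) = 3 edges. P[all 3 edges red] = (1/2)^3, and likewise for blue, so P[monochromatic] = 2·(1/2)^3 = 2^{1 − 3} = 1/4.
By linearity of expectation: E[X] = C(43, 3) · 2^{1 − 3} = 12341 · 1/4 = 12341/4.
Numerically: E[X] ≈ 3085.25000.

E[X] = C(43,3)·2^(1−C(3,2)) = 12341/4 ≈ 3085.25000.


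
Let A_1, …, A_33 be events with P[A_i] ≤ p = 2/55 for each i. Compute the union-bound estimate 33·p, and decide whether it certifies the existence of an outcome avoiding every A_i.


Union bound: P[∪_{i=1}^{33} A_i] ≤ Σ_i P[A_i] ≤ 33·p = 33·(2/55) = 6/5.
Numerically: 6/5 ≈ 1.200.
Is 6/5 < 1? NO.
Since the bound 6/5 is ≥ 1, the union bound is uninformative here; it does NOT by itself certify existence.

33·p = 6/5 ≈ 1.200; existence NOT certified by the union bound.


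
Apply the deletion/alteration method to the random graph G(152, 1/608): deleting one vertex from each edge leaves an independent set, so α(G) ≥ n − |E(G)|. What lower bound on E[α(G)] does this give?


E[|E(G)|] = C(152, 2)·p = 11476 · (1/608) = 151/8.
E[α(G)] ≥ n − E[|E(G)|] = 152 − 151/8 = 1065/8.
Numerically: ≈ 133.125000.
(This is only a lower bound; the true E[α(G)] may be larger.)

E[α(G)] ≥ 1065/8 ≈ 133.125000.


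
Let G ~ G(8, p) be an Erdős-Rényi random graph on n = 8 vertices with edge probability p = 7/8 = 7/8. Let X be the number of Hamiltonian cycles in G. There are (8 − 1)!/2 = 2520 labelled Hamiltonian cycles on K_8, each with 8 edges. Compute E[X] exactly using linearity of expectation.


K_8 has (8 − 1)!/2 = 2520 labelled Hamiltonian cycles.
For each such Hamiltonian cycle H, let X_H = 1 if all 8 edges of H are present in G. Then P[X_H = 1] = p^{8} = (7/8)^{8} = 5764801/16777216.
By linearity of expectation: E[X] = Σ_H E[X_H] = 2520 · p^{8} = 2520 · 5764801/16777216 = 1815912315/2097152.
Numerically: E[X] ≈ 866.

E[X] = 2520 · (7/8)^{8} = 1815912315/2097152 ≈ 866.


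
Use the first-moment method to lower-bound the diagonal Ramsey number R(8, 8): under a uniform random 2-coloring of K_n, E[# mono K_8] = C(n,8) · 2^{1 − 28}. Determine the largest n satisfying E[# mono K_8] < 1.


We need C(n, 8) · 2^{1 − 28} < 1, i.e. C(n, 8) < 2^{28 − 1} = 134217728.
Check values of n near the boundary:
  n = 39: C(39, 8) = 61523748; 61523748 < 134217728? YES
  n = 40: C(40, 8) = 76904685; 76904685 < 134217728? YES
  n = 41: C(41, 8) = 95548245; 95548245 < 134217728? YES
  n = 42: C(42, 8) = 118030185; 118030185 < 134217728? YES
  n = 43: C(43, 8) = 145008513; 145008513 < 134217728? NO
  n = 44: C(44, 8) = 177232627; 177232627 < 134217728? NO
  n = 45: C(45, 8) = 215553195; 215553195 < 134217728? NO
The largest n with C(n, 8) < 134217728 is n = 42 (where E[X] = 118030185/134217728 ≈ 0.8793934). Hence R(8, 8) > 42, i.e. R(8, 8) ≥ 43.

Largest n = 42; hence R(8, 8) > 42.


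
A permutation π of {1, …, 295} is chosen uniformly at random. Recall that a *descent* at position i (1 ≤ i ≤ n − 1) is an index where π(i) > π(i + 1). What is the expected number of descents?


Write X = Σ X_I over i = 1, …, 294, with X_I the indicator of one descent.
There are 294 indicators.
For each fixed i, the pair (π(i), π(i+1)) is a uniformly random ordered pair of distinct values from {1, …, 295}; by symmetry P[π(i) > π(i+1)] = 1/2.
By linearity: E[X] = 294 · (1/2) = (295 − 1) · (1/2) = 147 ≈ 147.00000.

E[X] = 147 = 147.00000.


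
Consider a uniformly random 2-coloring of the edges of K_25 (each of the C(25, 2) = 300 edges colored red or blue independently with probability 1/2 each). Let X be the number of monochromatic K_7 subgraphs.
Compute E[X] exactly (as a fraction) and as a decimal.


Let X = Σ_S X_S over the C(25, 7) = 480700 subsets S of size 7, where X_S = 1 if the K_7 on S is monochromatic.
For a fixed S, the K_7 on S has C(7, 2) = 21 edges. P[all 21 edges red] = (1/2)^21, and likewise for blue, so P[monochromatic] = 2·(1/2)^21 = 2^{1 − 21} = 1/1048576.
By linearity of expectation: E[X] = C(25, 7) · 2^{1 − 21} = 480700 · 1/1048576 = 120175/262144.
Numerically: E[X] ≈ 0.458.

E[X] = C(25,7)·2^(1−C(7,2)) = 120175/262144 ≈ 0.458.


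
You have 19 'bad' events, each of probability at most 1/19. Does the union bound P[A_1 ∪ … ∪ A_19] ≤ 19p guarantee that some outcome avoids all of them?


Union bound: P[∪_{i=1}^{19} A_i] ≤ Σ_i P[A_i] ≤ 19·p = 19·(1/19) = 1.
Numerically: 1 ≈ 1.000000.
Is 1 < 1? NO.
Since the bound 1 is ≥ 1, the union bound is uninformative here; it does NOT by itself certify existence.

19·p = 1 ≈ 1.000000; existence NOT certified by the union bound.


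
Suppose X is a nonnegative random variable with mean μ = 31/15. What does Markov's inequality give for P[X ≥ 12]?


μ = E[X] = 31/15, a = 12.
Markov: P[X ≥ 12] ≤ μ/a = (31/15)/12 = 31/180.
Numerically: ≈ 0.172.
(Since a = 12 > μ = 2.067, the bound 31/180 is < 1 and informative.)

P[X ≥ 12] ≤ 31/180 ≈ 0.172.


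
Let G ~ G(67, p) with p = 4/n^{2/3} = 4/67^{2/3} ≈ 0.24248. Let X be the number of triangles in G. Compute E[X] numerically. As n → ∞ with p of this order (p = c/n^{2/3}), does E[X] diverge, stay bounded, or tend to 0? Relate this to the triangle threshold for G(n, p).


Number of potential triangles: C(67, 3) = 47905.
Each occurs with probability p³ ≈ (0.24248)³ ≈ 1.42570728e-02.
By linearity: E[X] = C(67, 3)·p³ ≈ 47905 · 1.42570728e-02 ≈ 682.985075.
Since α = 2/3 < 1, p = c/n^{2/3} ≫ 1/n is above the triangle threshold p ~ 1/n. Asymptotically E[X] ~ (c³/6)·n^{3(1−α)} = (4³/6)·n^{1} → ∞; triangles are abundant w.h.p.

E[X] ≈ 682.985075; in regime p = Θ(1/n^{2/3}) E[X] diverges (above the triangle threshold p ~ 1/n).


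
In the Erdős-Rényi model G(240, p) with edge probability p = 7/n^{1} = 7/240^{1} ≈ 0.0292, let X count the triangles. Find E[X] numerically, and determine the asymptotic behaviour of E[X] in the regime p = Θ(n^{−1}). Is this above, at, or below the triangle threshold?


Number of potential triangles: C(240, 3) = 2275280.
Each occurs with probability p³ ≈ (0.0292)³ ≈ 2.48119e-05.
By linearity: E[X] = C(240, 3)·p³ ≈ 2275280 · 2.48119e-05 ≈ 56.454.
Here α = 1, so p = 7/n is exactly at the triangle threshold p ~ 1/n. Asymptotically E[X] → c³/6 = 7³/6 = 343/6 ≈ 57.167, a bounded constant. In this regime the triangle count is asymptotically Poisson(c³/6).

E[X] ≈ 56.454; in regime p = Θ(1/n^{1}) E[X] stays bounded (at the triangle threshold p ~ 1/n).


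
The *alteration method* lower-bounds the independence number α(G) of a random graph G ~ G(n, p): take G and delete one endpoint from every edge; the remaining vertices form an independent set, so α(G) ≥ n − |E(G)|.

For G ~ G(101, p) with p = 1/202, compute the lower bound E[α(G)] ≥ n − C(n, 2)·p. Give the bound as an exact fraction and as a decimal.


E[|E(G)|] = C(101, 2)·p = 5050 · (1/202) = 25.
E[α(G)] ≥ n − E[|E(G)|] = 101 − 25 = 76.
Numerically: ≈ 76.000000.
(This is only a lower bound; the true E[α(G)] may be larger.)

E[α(G)] ≥ 76 ≈ 76.000000.


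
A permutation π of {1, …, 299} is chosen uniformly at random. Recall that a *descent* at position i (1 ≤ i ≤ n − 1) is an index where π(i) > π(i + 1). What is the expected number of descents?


Write X = Σ X_I over i = 1, …, 298, with X_I the indicator of one descent.
There are 298 indicators.
For each fixed i, the pair (π(i), π(i+1)) is a uniformly random ordered pair of distinct values from {1, …, 299}; by symmetry P[π(i) > π(i+1)] = 1/2.
By linearity: E[X] = 298 · (1/2) = (299 − 1) · (1/2) = 149 ≈ 149.00000.

E[X] = 149 = 149.00000.


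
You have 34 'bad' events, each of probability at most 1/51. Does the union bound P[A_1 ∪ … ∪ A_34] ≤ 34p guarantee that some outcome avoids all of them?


Union bound: P[∪_{i=1}^{34} A_i] ≤ Σ_i P[A_i] ≤ 34·p = 34·(1/51) = 2/3.
Numerically: 2/3 ≈ 0.66667.
Is 2/3 < 1? YES.
Since P[∪ A_i] ≤ 2/3 < 1, the complement has P[∩ A_i^c] ≥ 1 − 2/3 = 1/3 > 0, so some outcome avoids every A_i.

34·p = 2/3 ≈ 0.66667; existence CERTIFIED by the union bound.


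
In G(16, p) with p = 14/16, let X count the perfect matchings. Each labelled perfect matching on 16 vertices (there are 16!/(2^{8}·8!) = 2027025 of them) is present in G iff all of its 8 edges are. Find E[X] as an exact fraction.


K_16 has 16!/(2^{8}·8!) = 2027025 labelled perfect matchings.
For each such perfect matching H, let X_H = 1 if all 8 edges of H are present in G. Then P[X_H = 1] = p^{8} = (7/8)^{8} = 5764801/16777216.
By linearity: E[X] = Σ_H E[X_H] = 2027025 · p^{8} = 2027025 · 5764801/16777216 = 11685395747025/16777216.
Numerically: E[X] ≈ 696504.

E[X] = 2027025 · (7/8)^{8} = 11685395747025/16777216 ≈ 696504.


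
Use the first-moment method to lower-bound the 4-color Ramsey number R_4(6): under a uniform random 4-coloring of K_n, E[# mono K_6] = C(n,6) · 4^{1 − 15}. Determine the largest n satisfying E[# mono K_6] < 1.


We need C(n, 6) · 4^{1 − 15} < 1, i.e. C(n, 6) < 4^{15 − 1} = 268435456.
Check values of n near the boundary:
  n = 74: C(74, 6) = 185250786; 185250786 < 268435456? YES
  n = 75: C(75, 6) = 201359550; 201359550 < 268435456? YES
  n = 76: C(76, 6) = 218618940; 218618940 < 268435456? YES
  n = 77: C(77, 6) = 237093780; 237093780 < 268435456? YES
  n = 78: C(78, 6) = 256851595; 256851595 < 268435456? YES
  n = 79: C(79, 6) = 277962685; 277962685 < 268435456? NO
The largest n with C(n, 6) < 268435456 is n = 78 (where E[X] = 256851595/268435456 ≈ 0.956847). Hence R_4(6) > 78, i.e. R_4(6) ≥ 79.

Largest n = 78; hence R_4(6) > 78.


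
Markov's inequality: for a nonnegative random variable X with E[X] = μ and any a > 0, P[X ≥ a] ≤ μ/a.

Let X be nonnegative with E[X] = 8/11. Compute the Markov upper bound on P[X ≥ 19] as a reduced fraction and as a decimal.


μ = E[X] = 8/11, a = 19.
Markov: P[X ≥ 19] ≤ μ/a = (8/11)/19 = 8/209.
Numerically: ≈ 0.03828.
(Since a = 19 > μ = 0.72727, the bound 8/209 is < 1 and informative.)

P[X ≥ 19] ≤ 8/209 ≈ 0.03828.


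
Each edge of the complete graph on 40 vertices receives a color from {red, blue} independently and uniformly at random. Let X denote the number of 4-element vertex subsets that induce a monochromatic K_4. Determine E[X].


Let X = Σ_S X_S over the C(40, 4) = 91390 subsets S of size 4, where X_S = 1 if the K_4 on S is monochromatic.
For a fixed S, the K_4 on S has C(4, 2) = 6 edges. P[all 6 edges red] = (1/2)^6, and likewise for blue, so P[monochromatic] = 2·(1/2)^6 = 2^{1 − 6} = 1/32.
Summing: E[X] = C(40, 4) · 2^{1 − 6} = 91390 · 1/32 = 45695/16.
Numerically: E[X] ≈ 2855.938.

E[X] = C(40,4)·2^(1−C(4,2)) = 45695/16 ≈ 2855.938.


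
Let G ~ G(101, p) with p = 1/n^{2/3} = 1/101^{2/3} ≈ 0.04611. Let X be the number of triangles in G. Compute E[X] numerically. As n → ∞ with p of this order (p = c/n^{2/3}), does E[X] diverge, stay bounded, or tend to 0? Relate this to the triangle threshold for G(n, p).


Number of potential triangles: C(101, 3) = 166650.
Each occurs with probability p³ ≈ (0.04611)³ ≈ 9.802960e-05.
By linearity: E[X] = C(101, 3)·p³ ≈ 166650 · 9.802960e-05 ≈ 16.3366.
Since α = 2/3 < 1, p = c/n^{2/3} ≫ 1/n is above the triangle threshold p ~ 1/n. Asymptotically E[X] ~ (c³/6)·n^{3(1−α)} = (1³/6)·n^{1} → ∞; triangles are abundant w.h.p.

E[X] ≈ 16.3366; in regime p = Θ(1/n^{2/3}) E[X] diverges (above the triangle threshold p ~ 1/n).


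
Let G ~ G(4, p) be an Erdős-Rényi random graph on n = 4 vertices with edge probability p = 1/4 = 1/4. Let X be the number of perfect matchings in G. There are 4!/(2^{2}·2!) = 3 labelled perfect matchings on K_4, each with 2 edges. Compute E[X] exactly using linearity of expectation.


K_4 has 4!/(2^{2}·2!) = 3 labelled perfect matchings.
For each such perfect matching H, let X_H = 1 if all 2 edges of H are present in G. Then P[X_H = 1] = p^{2} = (1/4)^{2} = 1/16.
By linearity of expectation: E[X] = Σ_H E[X_H] = 3 · p^{2} = 3 · 1/16 = 3/16.
Numerically: E[X] ≈ 0.1875.

E[X] = 3 · (1/4)^{2} = 3/16 ≈ 0.1875.


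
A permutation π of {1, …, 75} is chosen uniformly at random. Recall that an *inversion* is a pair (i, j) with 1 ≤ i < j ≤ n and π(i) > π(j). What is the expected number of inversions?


Write X = Σ X_I over the C(75, 2) = 2775 pairs i < j, with X_I the indicator of one inversion.
There are 2775 indicators.
For each fixed pair i < j, the values π(i) and π(j) are two distinct elements of {1, …, 75} in uniformly random order; by symmetry P[π(i) > π(j)] = 1/2.
By linearity: E[X] = 2775 · (1/2) = C(75, 2) · (1/2) = 2775/2 = 2775/2 ≈ 1387.5000.

E[X] = 2775/2 = 1387.5000.


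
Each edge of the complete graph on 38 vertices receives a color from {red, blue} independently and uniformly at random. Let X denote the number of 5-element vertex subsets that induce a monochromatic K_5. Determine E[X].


Let X = Σ_S X_S over the C(38, 5) = 501942 subsets S of size 5, where X_S = 1 if the K_5 on S is monochromatic.
For a fixed S, the K_5 on S has C(5, 2) = 10 edges. P[all 10 edges red] = (1/2)^10, and likewise for blue, so P[monochromatic] = 2·(1/2)^10 = 2^{1 − 10} = 1/512.
By linearity of expectation: E[X] = C(38, 5) · 2^{1 − 10} = 501942 · 1/512 = 250971/256.
Numerically: E[X] ≈ 980.3555.

E[X] = C(38,5)·2^(1−C(5,2)) = 250971/256 ≈ 980.3555.


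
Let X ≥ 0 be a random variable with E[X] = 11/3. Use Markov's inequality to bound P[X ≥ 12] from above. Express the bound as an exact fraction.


μ = E[X] = 11/3, a = 12.
Markov: P[X ≥ 12] ≤ μ/a = (11/3)/12 = 11/36.
Numerically: ≈ 0.305556.
(Since a = 12 > μ = 3.666667, the bound 11/36 is < 1 and informative.)

P[X ≥ 12] ≤ 11/36 ≈ 0.305556.


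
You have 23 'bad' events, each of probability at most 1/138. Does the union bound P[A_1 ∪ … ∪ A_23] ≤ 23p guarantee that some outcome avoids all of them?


Union bound: P[∪_{i=1}^{23} A_i] ≤ Σ_i P[A_i] ≤ 23·p = 23·(1/138) = 1/6.
Numerically: 1/6 ≈ 0.1667.
Is 1/6 < 1? YES.
Since P[∪ A_i] ≤ 1/6 < 1, the complement has P[∩ A_i^c] ≥ 1 − 1/6 = 5/6 > 0, so some outcome avoids every A_i.

23·p = 1/6 ≈ 0.1667; existence CERTIFIED by the union bound.


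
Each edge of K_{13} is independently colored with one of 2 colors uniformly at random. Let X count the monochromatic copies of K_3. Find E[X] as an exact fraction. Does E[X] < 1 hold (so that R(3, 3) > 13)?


E[X] = C(13, 3) · 2^{1 − 3} = 286 · 2^{−2} = 286/4.
As a reduced fraction: E[X] = 143/2 ≈ 71.5000000.
Is E[X] < 1? NO.
Since E[X] ≥ 1, the first-moment bound is inconclusive at n = 13; it does NOT by itself certify R(3, 3) > 13.

E[X] = 143/2 ≈ 71.5000000; E[X] ≥ 1; first-moment method inconclusive here.


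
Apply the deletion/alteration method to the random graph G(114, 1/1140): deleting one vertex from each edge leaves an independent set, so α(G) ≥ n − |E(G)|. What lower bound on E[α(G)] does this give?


E[|E(G)|] = C(114, 2)·p = 6441 · (1/1140) = 113/20.
E[α(G)] ≥ n − E[|E(G)|] = 114 − 113/20 = 2167/20.
Numerically: ≈ 108.3500.
(This is only a lower bound; the true E[α(G)] may be larger.)

E[α(G)] ≥ 2167/20 ≈ 108.3500.


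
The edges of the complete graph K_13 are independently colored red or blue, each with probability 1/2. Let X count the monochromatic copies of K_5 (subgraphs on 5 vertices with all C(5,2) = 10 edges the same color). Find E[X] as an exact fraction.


Let X = Σ_S X_S over the C(13, 5) = 1287 subsets S of size 5, where X_S = 1 if the K_5 on S is monochromatic.
For a fixed S, the K_5 on S has C(5, 2) = 10 edges. P[all 10 edges red] = (1/2)^10, and likewise for blue, so P[monochromatic] = 2·(1/2)^10 = 2^{1 − 10} = 1/512.
Summing: E[X] = C(13, 5) · 2^{1 − 10} = 1287 · 1/512 = 1287/512.
Numerically: E[X] ≈ 2.51367.

E[X] = C(13,5)·2^(1−C(5,2)) = 1287/512 ≈ 2.51367.


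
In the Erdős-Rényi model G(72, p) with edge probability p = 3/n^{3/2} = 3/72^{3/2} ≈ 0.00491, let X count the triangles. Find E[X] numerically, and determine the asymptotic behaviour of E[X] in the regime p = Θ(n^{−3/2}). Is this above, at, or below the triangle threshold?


Number of potential triangles: C(72, 3) = 59640.
Each occurs with probability p³ ≈ (0.00491)³ ≈ 1.18404e-07.
By linearity: E[X] = C(72, 3)·p³ ≈ 59640 · 1.18404e-07 ≈ 0.007.
Since α = 3/2 > 1, p = c/n^{3/2} = o(1/n) is below the triangle threshold p ~ 1/n. Asymptotically E[X] ~ (c³/6)·n^{3(1−α)} = (3³/6)·n^{-1.5} → 0, so by Markov's inequality G has no triangles w.h.p.

E[X] ≈ 0.007; in regime p = Θ(1/n^{3/2}) E[X] tends to 0 (below the triangle threshold p ~ 1/n).


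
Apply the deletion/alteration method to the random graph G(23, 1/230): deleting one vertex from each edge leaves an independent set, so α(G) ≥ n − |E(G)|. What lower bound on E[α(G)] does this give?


E[|E(G)|] = C(23, 2)·p = 253 · (1/230) = 11/10.
E[α(G)] ≥ n − E[|E(G)|] = 23 − 11/10 = 219/10.
Numerically: ≈ 21.900000.
(This is only a lower bound; the true E[α(G)] may be larger.)

E[α(G)] ≥ 219/10 ≈ 21.900000.


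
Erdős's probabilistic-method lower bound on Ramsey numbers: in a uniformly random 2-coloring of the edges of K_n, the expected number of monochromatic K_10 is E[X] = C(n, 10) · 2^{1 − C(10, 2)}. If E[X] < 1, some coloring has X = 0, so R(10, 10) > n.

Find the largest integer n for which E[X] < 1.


We need C(n, 10) · 2^{1 − 45} < 1, i.e. C(n, 10) < 2^{45 − 1} = 17592186044416.
Check values of n near the boundary:
  n = 99: C(99, 10) = 15579278510796; 15579278510796 < 17592186044416? YES
  n = 100: C(100, 10) = 17310309456440; 17310309456440 < 17592186044416? YES
  n = 101: C(101, 10) = 19212541264840; 19212541264840 < 17592186044416? NO
  n = 102: C(102, 10) = 21300860967540; 21300860967540 < 17592186044416? NO
The largest n with C(n, 10) < 17592186044416 is n = 100 (where E[X] = 2163788682055/2199023255552 ≈ 0.9840). Hence R(10, 10) > 100, i.e. R(10, 10) ≥ 101.

Largest n = 100; hence R(10, 10) > 100.


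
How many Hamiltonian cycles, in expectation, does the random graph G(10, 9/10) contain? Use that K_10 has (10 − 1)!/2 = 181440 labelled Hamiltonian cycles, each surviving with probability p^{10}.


K_10 has (10 − 1)!/2 = 181440 labelled Hamiltonian cycles.
For each such Hamiltonian cycle H, let X_H = 1 if all 10 edges of H are present in G. Then P[X_H = 1] = p^{10} = (9/10)^{10} = 3486784401/10000000000.
By linearity: E[X] = Σ_H E[X_H] = 181440 · p^{10} = 181440 · 3486784401/10000000000 = 1977006755367/31250000.
Numerically: E[X] ≈ 63264.2.

E[X] = 181440 · (9/10)^{10} = 1977006755367/31250000 ≈ 63264.2.


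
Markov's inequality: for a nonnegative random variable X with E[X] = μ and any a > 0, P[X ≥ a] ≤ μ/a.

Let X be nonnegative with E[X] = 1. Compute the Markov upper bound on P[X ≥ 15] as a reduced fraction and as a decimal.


μ = E[X] = 1, a = 15.
Markov: P[X ≥ 15] ≤ μ/a = (1)/15 = 1/15.
Numerically: ≈ 0.06667.
(Since a = 15 > μ = 1.00000, the bound 1/15 is < 1 and informative.)

P[X ≥ 15] ≤ 1/15 ≈ 0.06667.


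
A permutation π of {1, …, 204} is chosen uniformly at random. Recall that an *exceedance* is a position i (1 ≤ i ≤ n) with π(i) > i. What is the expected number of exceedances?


Write X = Σ_{i=1}^{204} X_i, where X_i = 1_{π(i) > i}.
For each fixed i, π(i) is uniform over {1, …, 204} (marginal of a uniform permutation), so P[π(i) > i] = (n − i)/n. Summing: Σ_{i=1}^{204} (n − i)/n = (0 + 1 + … + 203)/204 = 204(204 − 1)/(2·204) = (204 − 1)/2.
Hence E[X] = Σ_{i=1}^{204} (204 − i)/204 = 203/2 ≈ 101.5000.

E[X] = 203/2 = 101.5000.


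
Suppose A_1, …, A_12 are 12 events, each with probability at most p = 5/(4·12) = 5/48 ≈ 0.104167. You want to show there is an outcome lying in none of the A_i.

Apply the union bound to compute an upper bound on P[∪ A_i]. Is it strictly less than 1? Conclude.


Union bound: P[∪_{i=1}^{12} A_i] ≤ Σ_i P[A_i] ≤ 12·p = 12·(5/48) = 5/4.
Numerically: 5/4 ≈ 1.250000.
Is 5/4 < 1? NO.
Since the bound 5/4 is ≥ 1, the union bound is uninformative here; it does NOT by itself certify existence.

12·p = 5/4 ≈ 1.250000; existence NOT certified by the union bound.


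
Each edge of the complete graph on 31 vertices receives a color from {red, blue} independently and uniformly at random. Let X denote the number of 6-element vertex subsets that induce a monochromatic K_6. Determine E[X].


Let X = Σ_S X_S over the C(31, 6) = 736281 subsets S of size 6, where X_S = 1 if the K_6 on S is monochromatic.
For a fixed S, the K_6 on S has C(6, 2) = 15 edges. P[all 15 edges red] = (1/2)^15, and likewise for blue, so P[monochromatic] = 2·(1/2)^15 = 2^{1 − 15} = 1/16384.
By linearity: E[X] = C(31, 6) · 2^{1 − 15} = 736281 · 1/16384 = 736281/16384.
Numerically: E[X] ≈ 44.939.

E[X] = C(31,6)·2^(1−C(6,2)) = 736281/16384 ≈ 44.939.


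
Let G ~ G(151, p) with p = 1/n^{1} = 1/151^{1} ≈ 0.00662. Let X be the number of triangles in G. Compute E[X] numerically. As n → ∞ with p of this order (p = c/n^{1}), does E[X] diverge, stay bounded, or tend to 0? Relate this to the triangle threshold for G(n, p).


Number of potential triangles: C(151, 3) = 562475.
Each occurs with probability p³ ≈ (0.00662)³ ≈ 2.90449e-07.
By linearity: E[X] = C(151, 3)·p³ ≈ 562475 · 2.90449e-07 ≈ 0.163.
Here α = 1, so p = 1/n is exactly at the triangle threshold p ~ 1/n. Asymptotically E[X] → c³/6 = 1³/6 = 1/6 ≈ 0.167, a bounded constant. In this regime the triangle count is asymptotically Poisson(c³/6).

E[X] ≈ 0.163; in regime p = Θ(1/n^{1}) E[X] stays bounded (at the triangle threshold p ~ 1/n).


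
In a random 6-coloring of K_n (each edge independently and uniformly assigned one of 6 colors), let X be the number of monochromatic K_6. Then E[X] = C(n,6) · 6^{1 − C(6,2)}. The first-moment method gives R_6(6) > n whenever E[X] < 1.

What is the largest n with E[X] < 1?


We need C(n, 6) · 6^{1 − 15} < 1, i.e. C(n, 6) < 6^{15 − 1} = 78364164096.
Check values of n near the boundary:
  n = 197: C(197, 6) = 75176946208; 75176946208 < 78364164096? YES
  n = 198: C(198, 6) = 77526225777; 77526225777 < 78364164096? YES
  n = 199: C(199, 6) = 79936367511; 79936367511 < 78364164096? NO
The largest n with C(n, 6) < 78364164096 is n = 198 (where E[X] = 25842075259/26121388032 ≈ 0.9893). Hence R_6(6) > 198, i.e. R_6(6) ≥ 199.

Largest n = 198; hence R_6(6) > 198.


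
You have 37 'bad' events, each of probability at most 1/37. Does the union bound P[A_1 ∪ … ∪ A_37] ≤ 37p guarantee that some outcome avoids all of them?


Union bound: P[∪_{i=1}^{37} A_i] ≤ Σ_i P[A_i] ≤ 37·p = 37·(1/37) = 1.
Numerically: 1 ≈ 1.000000.
Is 1 < 1? NO.
Since the bound 1 is ≥ 1, the union bound is uninformative here; it does NOT by itself certify existence.

37·p = 1 ≈ 1.000000; existence NOT certified by the union bound.


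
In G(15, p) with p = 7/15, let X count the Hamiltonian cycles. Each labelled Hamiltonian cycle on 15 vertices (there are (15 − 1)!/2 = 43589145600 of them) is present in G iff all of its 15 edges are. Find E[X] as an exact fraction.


K_15 has (15 − 1)!/2 = 43589145600 labelled Hamiltonian cycles.
For each such Hamiltonian cycle H, let X_H = 1 if all 15 edges of H are present in G. Then P[X_H = 1] = p^{15} = (7/15)^{15} = 4747561509943/437893890380859375.
Summing the indicators: E[X] = Σ_H E[X_H] = 43589145600 · p^{15} = 43589145600 · 4747561509943/437893890380859375 = 34064551424174695424/72081298828125.
Numerically: E[X] ≈ 4.726e+05.

E[X] = 43589145600 · (7/15)^{15} = 34064551424174695424/72081298828125 ≈ 4.726e+05.


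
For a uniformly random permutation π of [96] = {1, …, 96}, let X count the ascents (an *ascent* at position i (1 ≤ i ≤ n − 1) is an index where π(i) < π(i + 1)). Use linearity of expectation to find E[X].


Write X = Σ X_I over i = 1, …, 95, with X_I the indicator of one ascent.
There are 95 indicators.
For each fixed i, the pair (π(i), π(i+1)) is a uniformly random ordered pair of distinct values from {1, …, 96}; by symmetry P[π(i) < π(i+1)] = 1/2.
By linearity: E[X] = 95 · (1/2) = (96 − 1) · (1/2) = 95/2 ≈ 47.50000.

E[X] = 95/2 = 47.50000.


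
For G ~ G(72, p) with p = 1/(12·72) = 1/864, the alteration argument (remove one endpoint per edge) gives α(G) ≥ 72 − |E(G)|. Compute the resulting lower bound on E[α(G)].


E[|E(G)|] = C(72, 2)·p = 2556 · (1/864) = 71/24.
E[α(G)] ≥ n − E[|E(G)|] = 72 − 71/24 = 1657/24.
Numerically: ≈ 69.04167.
(This is only a lower bound; the true E[α(G)] may be larger.)

E[α(G)] ≥ 1657/24 ≈ 69.04167.


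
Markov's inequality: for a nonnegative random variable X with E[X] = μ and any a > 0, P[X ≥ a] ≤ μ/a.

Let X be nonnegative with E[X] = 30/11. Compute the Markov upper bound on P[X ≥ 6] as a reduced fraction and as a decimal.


μ = E[X] = 30/11, a = 6.
Markov: P[X ≥ 6] ≤ μ/a = (30/11)/6 = 5/11.
Numerically: ≈ 0.455.
(Since a = 6 > μ = 2.727, the bound 5/11 is < 1 and informative.)

P[X ≥ 6] ≤ 5/11 ≈ 0.455.


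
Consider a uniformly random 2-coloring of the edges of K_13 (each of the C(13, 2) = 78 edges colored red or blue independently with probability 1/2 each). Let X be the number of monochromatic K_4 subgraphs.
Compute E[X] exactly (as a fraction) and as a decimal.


Let X = Σ_S X_S over the C(13, 4) = 715 subsets S of size 4, where X_S = 1 if the K_4 on S is monochromatic.
For a fixed S, the K_4 on S has C(4, 2) = 6 edges. P[all 6 edges red] = (1/2)^6, and likewise for blue, so P[monochromatic] = 2·(1/2)^6 = 2^{1 − 6} = 1/32.
By linearity of expectation: E[X] = C(13, 4) · 2^{1 − 6} = 715 · 1/32 = 715/32.
Numerically: E[X] ≈ 22.3438.

E[X] = C(13,4)·2^(1−C(4,2)) = 715/32 ≈ 22.3438.


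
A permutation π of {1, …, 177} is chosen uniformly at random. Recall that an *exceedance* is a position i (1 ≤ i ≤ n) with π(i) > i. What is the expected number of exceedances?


Write X = Σ_{i=1}^{177} X_i, where X_i = 1_{π(i) > i}.
For each fixed i, π(i) is uniform over {1, …, 177} (marginal of a uniform permutation), so P[π(i) > i] = (n − i)/n. Summing: Σ_{i=1}^{177} (n − i)/n = (0 + 1 + … + 176)/177 = 177(177 − 1)/(2·177) = (177 − 1)/2.
Hence E[X] = Σ_{i=1}^{177} (177 − i)/177 = 88 ≈ 88.0000.

E[X] = 88 = 88.0000.


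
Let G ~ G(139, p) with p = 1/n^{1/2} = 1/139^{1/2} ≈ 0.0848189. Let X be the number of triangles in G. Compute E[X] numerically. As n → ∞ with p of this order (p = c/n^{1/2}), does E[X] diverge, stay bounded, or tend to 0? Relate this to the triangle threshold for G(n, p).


Number of potential triangles: C(139, 3) = 437989.
Each occurs with probability p³ ≈ (0.0848189)³ ≈ 6.10207863e-04.
By linearity: E[X] = C(139, 3)·p³ ≈ 437989 · 6.10207863e-04 ≈ 267.264332.
Since α = 1/2 < 1, p = c/n^{1/2} ≫ 1/n is above the triangle threshold p ~ 1/n. Asymptotically E[X] ~ (c³/6)·n^{3(1−α)} = (1³/6)·n^{1.5} → ∞; triangles are abundant w.h.p.

E[X] ≈ 267.264332; in regime p = Θ(1/n^{1/2}) E[X] diverges (above the triangle threshold p ~ 1/n).


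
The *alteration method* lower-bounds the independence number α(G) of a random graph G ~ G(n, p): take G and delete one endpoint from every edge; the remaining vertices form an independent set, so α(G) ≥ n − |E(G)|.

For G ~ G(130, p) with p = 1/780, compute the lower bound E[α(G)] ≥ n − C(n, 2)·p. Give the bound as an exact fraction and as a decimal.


E[|E(G)|] = C(130, 2)·p = 8385 · (1/780) = 43/4.
E[α(G)] ≥ n − E[|E(G)|] = 130 − 43/4 = 477/4.
Numerically: ≈ 119.25000.
(This is only a lower bound; the true E[α(G)] may be larger.)

E[α(G)] ≥ 477/4 ≈ 119.25000.


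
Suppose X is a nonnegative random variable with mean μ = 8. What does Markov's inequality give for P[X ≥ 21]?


μ = E[X] = 8, a = 21.
Markov: P[X ≥ 21] ≤ μ/a = (8)/21 = 8/21.
Numerically: ≈ 0.381.
(Since a = 21 > μ = 8.000, the bound 8/21 is < 1 and informative.)

P[X ≥ 21] ≤ 8/21 ≈ 0.381.


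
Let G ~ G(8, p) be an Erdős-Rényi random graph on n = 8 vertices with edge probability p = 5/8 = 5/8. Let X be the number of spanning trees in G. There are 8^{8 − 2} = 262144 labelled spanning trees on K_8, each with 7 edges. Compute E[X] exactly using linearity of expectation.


K_8 has 8^{8 − 2} = 262144 labelled spanning trees.
For each such spanning tree H, let X_H = 1 if all 7 edges of H are present in G. Then P[X_H = 1] = p^{7} = (5/8)^{7} = 78125/2097152.
By linearity of expectation: E[X] = Σ_H E[X_H] = 262144 · p^{7} = 262144 · 78125/2097152 = 78125/8.
Numerically: E[X] ≈ 9766.

E[X] = 262144 · (5/8)^{7} = 78125/8 ≈ 9766.


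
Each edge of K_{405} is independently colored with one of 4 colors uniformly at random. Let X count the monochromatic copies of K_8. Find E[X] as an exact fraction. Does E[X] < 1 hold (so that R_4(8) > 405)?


E[X] = C(405, 8) · 4^{1 − 28} = 16745853821188050 · 4^{−27} = 16745853821188050/18014398509481984.
As a reduced fraction: E[X] = 8372926910594025/9007199254740992 ≈ 0.930.
Is E[X] < 1? YES.
Since E[X] < 1, there exists a 4-coloring of K_{405} with no monochromatic K_8; hence R_4(8) > 405.

E[X] = 8372926910594025/9007199254740992 ≈ 0.930; E[X] < 1, so R_4(8) > 405.


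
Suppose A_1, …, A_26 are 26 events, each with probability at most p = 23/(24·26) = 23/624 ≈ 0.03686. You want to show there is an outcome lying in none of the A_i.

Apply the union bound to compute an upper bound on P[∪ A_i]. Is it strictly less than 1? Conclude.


Union bound: P[∪_{i=1}^{26} A_i] ≤ Σ_i P[A_i] ≤ 26·p = 26·(23/624) = 23/24.
Numerically: 23/24 ≈ 0.95833.
Is 23/24 < 1? YES.
Since P[∪ A_i] ≤ 23/24 < 1, the complement has P[∩ A_i^c] ≥ 1 − 23/24 = 1/24 > 0, so some outcome avoids every A_i.

26·p = 23/24 ≈ 0.95833; existence CERTIFIED by the union bound.


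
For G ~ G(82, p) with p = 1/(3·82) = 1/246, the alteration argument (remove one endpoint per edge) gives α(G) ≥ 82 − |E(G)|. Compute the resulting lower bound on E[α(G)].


E[|E(G)|] = C(82, 2)·p = 3321 · (1/246) = 27/2.
E[α(G)] ≥ n − E[|E(G)|] = 82 − 27/2 = 137/2.
Numerically: ≈ 68.5000.
(This is only a lower bound; the true E[α(G)] may be larger.)

E[α(G)] ≥ 137/2 ≈ 68.5000.


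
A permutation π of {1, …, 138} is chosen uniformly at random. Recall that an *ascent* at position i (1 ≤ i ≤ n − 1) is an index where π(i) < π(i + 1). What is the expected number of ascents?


Write X = Σ X_I over i = 1, …, 137, with X_I the indicator of one ascent.
There are 137 indicators.
For each fixed i, the pair (π(i), π(i+1)) is a uniformly random ordered pair of distinct values from {1, …, 138}; by symmetry P[π(i) < π(i+1)] = 1/2.
By linearity: E[X] = 137 · (1/2) = (138 − 1) · (1/2) = 137/2 ≈ 68.500000.

E[X] = 137/2 = 68.500000.


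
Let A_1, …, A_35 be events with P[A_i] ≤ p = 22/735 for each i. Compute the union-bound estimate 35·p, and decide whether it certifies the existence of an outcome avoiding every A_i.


Union bound: P[∪_{i=1}^{35} A_i] ≤ Σ_i P[A_i] ≤ 35·p = 35·(22/735) = 22/21.
Numerically: 22/21 ≈ 1.04762.
Is 22/21 < 1? NO.
Since the bound 22/21 is ≥ 1, the union bound is uninformative here; it does NOT by itself certify existence.

35·p = 22/21 ≈ 1.04762; existence NOT certified by the union bound.


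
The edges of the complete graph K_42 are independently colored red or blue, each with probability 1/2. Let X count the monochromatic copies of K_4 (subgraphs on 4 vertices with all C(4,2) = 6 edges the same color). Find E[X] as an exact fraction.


Let X = Σ_S X_S over the C(42, 4) = 111930 subsets S of size 4, where X_S = 1 if the K_4 on S is monochromatic.
For a fixed S, the K_4 on S has C(4, 2) = 6 edges. P[all 6 edges red] = (1/2)^6, and likewise for blue, so P[monochromatic] = 2·(1/2)^6 = 2^{1 − 6} = 1/32.
By linearity of expectation: E[X] = C(42, 4) · 2^{1 − 6} = 111930 · 1/32 = 55965/16.
Numerically: E[X] ≈ 3497.8125.

E[X] = C(42,4)·2^(1−C(4,2)) = 55965/16 ≈ 3497.8125.


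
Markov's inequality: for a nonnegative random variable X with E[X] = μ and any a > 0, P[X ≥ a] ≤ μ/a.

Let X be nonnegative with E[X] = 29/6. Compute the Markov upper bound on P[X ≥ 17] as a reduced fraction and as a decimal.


μ = E[X] = 29/6, a = 17.
Markov: P[X ≥ 17] ≤ μ/a = (29/6)/17 = 29/102.
Numerically: ≈ 0.284.
(Since a = 17 > μ = 4.833, the bound 29/102 is < 1 and informative.)

P[X ≥ 17] ≤ 29/102 ≈ 0.284.


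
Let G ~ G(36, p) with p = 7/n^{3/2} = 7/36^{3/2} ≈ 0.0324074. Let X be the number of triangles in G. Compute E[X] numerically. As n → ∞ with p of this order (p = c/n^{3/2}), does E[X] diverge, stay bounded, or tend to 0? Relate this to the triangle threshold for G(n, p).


Number of potential triangles: C(36, 3) = 7140.
Each occurs with probability p³ ≈ (0.0324074)³ ≈ 3.40355573e-05.
By linearity: E[X] = C(36, 3)·p³ ≈ 7140 · 3.40355573e-05 ≈ 0.243014.
Since α = 3/2 > 1, p = c/n^{3/2} = o(1/n) is below the triangle threshold p ~ 1/n. Asymptotically E[X] ~ (c³/6)·n^{3(1−α)} = (7³/6)·n^{-1.5} → 0, so by Markov's inequality G has no triangles w.h.p.

E[X] ≈ 0.243014; in regime p = Θ(1/n^{3/2}) E[X] tends to 0 (below the triangle threshold p ~ 1/n).


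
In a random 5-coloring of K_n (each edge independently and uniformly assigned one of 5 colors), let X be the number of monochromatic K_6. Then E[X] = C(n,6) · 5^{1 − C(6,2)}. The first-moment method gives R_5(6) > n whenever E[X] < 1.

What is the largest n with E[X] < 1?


We need C(n, 6) · 5^{1 − 15} < 1, i.e. C(n, 6) < 5^{15 − 1} = 6103515625.
Check values of n near the boundary:
  n = 126: C(126, 6) = 4925156775; 4925156775 < 6103515625? YES
  n = 127: C(127, 6) = 5169379425; 5169379425 < 6103515625? YES
  n = 128: C(128, 6) = 5423611200; 5423611200 < 6103515625? YES
  n = 129: C(129, 6) = 5688177600; 5688177600 < 6103515625? YES
  n = 130: C(130, 6) = 5963412000; 5963412000 < 6103515625? YES
  n = 131: C(131, 6) = 6249655776; 6249655776 < 6103515625? NO
The largest n with C(n, 6) < 6103515625 is n = 130 (where E[X] = 47707296/48828125 ≈ 0.97705). Hence R_5(6) > 130, i.e. R_5(6) ≥ 131.

Largest n = 130; hence R_5(6) > 130.


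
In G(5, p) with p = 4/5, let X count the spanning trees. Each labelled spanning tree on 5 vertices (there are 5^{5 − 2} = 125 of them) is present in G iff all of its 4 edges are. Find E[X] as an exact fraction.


K_5 has 5^{5 − 2} = 125 labelled spanning trees.
For each such spanning tree H, let X_H = 1 if all 4 edges of H are present in G. Then P[X_H = 1] = p^{4} = (4/5)^{4} = 256/625.
By linearity of expectation: E[X] = Σ_H E[X_H] = 125 · p^{4} = 125 · 256/625 = 256/5.
Numerically: E[X] ≈ 51.2.

E[X] = 125 · (4/5)^{4} = 256/5 ≈ 51.2.


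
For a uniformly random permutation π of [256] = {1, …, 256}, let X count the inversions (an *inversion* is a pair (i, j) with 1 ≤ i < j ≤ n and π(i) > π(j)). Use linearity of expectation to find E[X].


Write X = Σ X_I over the C(256, 2) = 32640 pairs i < j, with X_I the indicator of one inversion.
There are 32640 indicators.
For each fixed pair i < j, the values π(i) and π(j) are two distinct elements of {1, …, 256} in uniformly random order; by symmetry P[π(i) > π(j)] = 1/2.
By linearity: E[X] = 32640 · (1/2) = C(256, 2) · (1/2) = 32640/2 = 16320 ≈ 16320.0000.

E[X] = 16320 = 16320.0000.


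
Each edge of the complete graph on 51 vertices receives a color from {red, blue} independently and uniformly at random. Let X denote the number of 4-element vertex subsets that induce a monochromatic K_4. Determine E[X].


Let X = Σ_S X_S over the C(51, 4) = 249900 subsets S of size 4, where X_S = 1 if the K_4 on S is monochromatic.
For a fixed S, the K_4 on S has C(4, 2) = 6 edges. P[all 6 edges red] = (1/2)^6, and likewise for blue, so P[monochromatic] = 2·(1/2)^6 = 2^{1 − 6} = 1/32.
Summing: E[X] = C(51, 4) · 2^{1 − 6} = 249900 · 1/32 = 62475/8.
Numerically: E[X] ≈ 7809.375.

E[X] = C(51,4)·2^(1−C(4,2)) = 62475/8 ≈ 7809.375.
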